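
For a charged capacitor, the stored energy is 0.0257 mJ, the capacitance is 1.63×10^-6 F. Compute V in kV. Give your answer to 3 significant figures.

0.00562 kV

Solving E = ½C·V² for V: V = √(2E/C).
E = 0.0257 mJ = 2.570×10^-5 J; C = 1.63×10^-6 F.
V = 5.615 V
5.615 V × (1 kV / 1000 V) = 0.005615 kV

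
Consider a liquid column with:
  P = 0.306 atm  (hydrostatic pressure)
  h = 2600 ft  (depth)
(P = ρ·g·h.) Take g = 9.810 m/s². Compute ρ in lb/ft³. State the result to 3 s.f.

Solving P = ρ·g·h for ρ: ρ = P/(g·h).
P = 0.306 atm = 31005 Pa; h = 2600 ft = 792.5 m; g = 9.810 m/s².
ρ = 3.988 kg/m³
3.988 kg/m³ × (1 lb/ft³ / 16.02 kg/m³) = 0.2490 lb/ft³

0.249 lb/ft³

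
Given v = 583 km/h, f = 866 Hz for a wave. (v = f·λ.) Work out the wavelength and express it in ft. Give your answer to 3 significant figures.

0.614 ft

Solving v = f·λ for λ: λ = v/f.
v = 583 km/h = 161.9 m/s; f = 866 Hz.
λ = 0.1870 m
0.1870 m × (1 ft / 0.3048 m) = 0.6135 ft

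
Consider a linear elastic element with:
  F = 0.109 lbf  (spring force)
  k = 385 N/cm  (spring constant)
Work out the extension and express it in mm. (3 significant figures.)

Solving F = k·x for x: x = F/k.
F = 0.109 lbf = 0.4849 N; k = 385 N/cm = 38500 N/m.
x = 1.259×10^-5 m
1.259×10^-5 m × (1 mm / 0.001000 m) = 0.01259 mm

0.0126 mm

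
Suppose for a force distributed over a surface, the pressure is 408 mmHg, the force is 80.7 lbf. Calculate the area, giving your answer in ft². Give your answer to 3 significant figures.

Rearranging: A = F/P.
P = 408 mmHg = 54395 Pa; F = 80.7 lbf = 359.0 N.
A = 0.006599 m²
0.006599 m² × (1 ft² / 0.09290 m²) = 0.07103 ft²

0.0710 ft²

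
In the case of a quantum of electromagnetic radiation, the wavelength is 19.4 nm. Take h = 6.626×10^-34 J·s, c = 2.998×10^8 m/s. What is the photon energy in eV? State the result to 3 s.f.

63.9 eV

E is given directly by: E = hc/λ.
λ = 19.4 nm = 1.940×10^-8 m; h = 6.626×10^-34 J·s; c = 2.998×10^8 m/s.
E = 1.024×10^-17 J
1.024×10^-17 J × (1 eV / 1.602×10^-19 J) = 63.91 eV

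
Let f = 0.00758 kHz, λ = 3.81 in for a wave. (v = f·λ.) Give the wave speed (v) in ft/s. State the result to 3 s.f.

2.41 ft/s

v is given directly by: v = fλ.
f = 0.00758 kHz = 7.580 Hz; λ = 3.81 in = 0.09677 m.
v = 0.7335 m/s
0.7335 m/s × (1 ft/s / 0.3048 m/s) = 2.407 ft/s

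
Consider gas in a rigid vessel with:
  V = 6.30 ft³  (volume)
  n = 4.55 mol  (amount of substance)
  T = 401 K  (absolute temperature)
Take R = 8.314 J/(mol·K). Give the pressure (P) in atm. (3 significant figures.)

P is given directly by: P = nRT/V.
V = 6.30 ft³ = 0.1784 m³; n = 4.55 mol; T = 401 K; R = 8.314 J/(mol·K).
P = 85032 Pa  (the unit combination reduces to kg/(m·s²) = Pa)
85032 Pa × (1 atm / 1.013×10^5 Pa) = 0.8392 atm

0.839 atm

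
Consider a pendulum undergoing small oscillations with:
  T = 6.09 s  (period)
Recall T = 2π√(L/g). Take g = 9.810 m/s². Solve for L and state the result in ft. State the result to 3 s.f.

30.2 ft

Rearranging T = 2π√(L/g) for L: L = g·(T/2π)².
T = 6.09 s; g = 9.810 m/s².
L = 9.216 m
9.216 m × (1 ft / 0.3048 m) = 30.24 ft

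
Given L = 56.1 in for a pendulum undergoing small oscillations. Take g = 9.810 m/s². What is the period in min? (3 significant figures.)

0.0399 min

T is given directly by: T = 2π√(L/g).
L = 56.1 in = 1.425 m; g = 9.810 m/s².
T = 2.395 s
2.395 s × (1 min / 60.00 s) = 0.03991 min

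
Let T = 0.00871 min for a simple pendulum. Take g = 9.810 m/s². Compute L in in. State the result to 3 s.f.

Rearranging T = 2π√(L/g) for L: L = g·(T/2π)².
T = 0.00871 min = 0.5226 s; g = 9.810 m/s².
L = 0.06787 m
0.06787 m × (1 in / 0.02540 m) = 2.672 in

2.67 in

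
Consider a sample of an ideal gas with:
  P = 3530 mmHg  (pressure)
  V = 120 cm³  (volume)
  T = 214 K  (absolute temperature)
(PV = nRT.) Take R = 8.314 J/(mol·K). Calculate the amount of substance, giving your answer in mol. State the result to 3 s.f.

From the ideal-gas law: n = PV/(RT).
P = 3530 mmHg = 4.706×10^5 Pa; V = 120 cm³ = 1.200×10^-4 m³; T = 214 K; R = 8.314 J/(mol·K).
n = 0.03174 mol

0.0317 mol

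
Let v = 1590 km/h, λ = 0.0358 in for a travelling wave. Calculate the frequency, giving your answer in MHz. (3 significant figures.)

0.486 MHz

Rearranging v = f·λ for f: f = v/λ.
v = 1590 km/h = 441.7 m/s; λ = 0.0358 in = 9.093×10^-4 m.
f = 4.857×10^5 Hz
4.857×10^5 Hz × (1 MHz / 1.000×10^6 Hz) = 0.4857 MHz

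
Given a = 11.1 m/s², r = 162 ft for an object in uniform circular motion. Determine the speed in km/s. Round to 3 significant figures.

Solving a = v²/r for v: v = √(a·r).
a = 11.1 m/s²; r = 162 ft = 49.38 m.
v = 23.41 m/s
23.41 m/s × (1 km/s / 1000 m/s) = 0.02341 km/s

0.0234 km/s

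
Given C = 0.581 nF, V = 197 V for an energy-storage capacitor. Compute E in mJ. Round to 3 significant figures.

0.0113 mJ

E is given directly by: E = ½CV².
C = 0.581 nF = 5.810×10^-10 F; V = 197 V.
E = 1.127×10^-5 J
1.127×10^-5 J × (1 mJ / 0.001000 J) = 0.01127 mJ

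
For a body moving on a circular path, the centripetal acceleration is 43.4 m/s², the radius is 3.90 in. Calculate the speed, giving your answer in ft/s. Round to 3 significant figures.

6.80 ft/s

Rearranging: v = √(a·r).
a = 43.4 m/s²; r = 3.90 in = 0.09906 m.
v = 2.073 m/s
2.073 m/s × (1 ft/s / 0.3048 m/s) = 6.803 ft/s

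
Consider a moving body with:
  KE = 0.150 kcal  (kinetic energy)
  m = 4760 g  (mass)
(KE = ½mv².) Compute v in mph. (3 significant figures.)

36.3 mph

Rearranging: v = √(2·KE/m).
KE = 0.150 kcal = 627.6 J; m = 4760 g = 4.760 kg.
v = 16.24 m/s
16.24 m/s × (1 mph / 0.4470 m/s) = 36.33 mph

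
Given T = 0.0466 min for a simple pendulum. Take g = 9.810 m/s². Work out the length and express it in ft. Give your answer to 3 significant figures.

6.37 ft

Rearranging: L = g·(T/2π)².
T = 0.0466 min = 2.796 s; g = 9.810 m/s².
L = 1.943 m
1.943 m × (1 ft / 0.3048 m) = 6.373 ft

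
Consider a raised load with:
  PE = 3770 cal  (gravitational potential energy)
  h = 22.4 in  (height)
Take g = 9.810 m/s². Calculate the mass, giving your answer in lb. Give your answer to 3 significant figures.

6230 lb

Rearranging: m = PE/(g·h).
PE = 3770 cal = 15774 J; h = 22.4 in = 0.5690 m; g = 9.810 m/s².
m = 2826 kg
2826 kg × (1 lb / 0.4536 kg) = 6230 lb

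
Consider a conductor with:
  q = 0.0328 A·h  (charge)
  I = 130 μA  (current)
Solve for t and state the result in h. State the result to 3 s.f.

Rearranging: t = q/I.
q = 0.0328 A·h = 118.1 C; I = 130 μA = 1.300×10^-4 A.
t = 9.083×10^5 s
9.083×10^5 s × (1 h / 3600 s) = 252.3 h

252 h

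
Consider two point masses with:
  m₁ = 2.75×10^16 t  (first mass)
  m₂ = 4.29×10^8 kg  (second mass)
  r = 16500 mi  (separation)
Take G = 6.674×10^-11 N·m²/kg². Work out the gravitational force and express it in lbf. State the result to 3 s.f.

From Newton's law of gravitation: F = Gm₁m₂/r².
m₁ = 2.75×10^16 t = 2.750×10^19 kg; m₂ = 4.29×10^8 kg; r = 16500 mi = 2.655×10^7 m; G = 6.674×10^-11 N·m²/kg².
F = 1117 N
1117 N × (1 lbf / 4.448 N) = 251.0 lbf

251 lbf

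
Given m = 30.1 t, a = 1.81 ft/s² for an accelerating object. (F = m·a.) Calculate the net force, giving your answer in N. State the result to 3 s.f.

16600 N

F is given directly by: F = m·a.
m = 30.1 t = 30100 kg; a = 1.81 ft/s² = 0.5517 m/s².
F = 16606 N  (the unit combination reduces to kg·m/s² = N)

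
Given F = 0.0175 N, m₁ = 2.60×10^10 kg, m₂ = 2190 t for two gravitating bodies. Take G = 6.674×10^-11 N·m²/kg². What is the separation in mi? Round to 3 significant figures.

From Newton's law of gravitation: r = √(G·m₁m₂/F).
F = 0.0175 N; m₁ = 2.60×10^10 kg; m₂ = 2190 t = 2.190×10^6 kg; G = 6.674×10^-11 N·m²/kg².
r = 14736 m
14736 m × (1 mi / 1609 m) = 9.157 mi

9.16 mi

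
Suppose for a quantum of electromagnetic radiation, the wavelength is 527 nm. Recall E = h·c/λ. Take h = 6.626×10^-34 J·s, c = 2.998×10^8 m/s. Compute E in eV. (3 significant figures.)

2.35 eV

Directly: E = hc/λ.
λ = 527 nm = 5.270×10^-7 m; h = 6.626×10^-34 J·s; c = 2.998×10^8 m/s.
E = 3.769×10^-19 J
3.769×10^-19 J × (1 eV / 1.602×10^-19 J) = 2.353 eV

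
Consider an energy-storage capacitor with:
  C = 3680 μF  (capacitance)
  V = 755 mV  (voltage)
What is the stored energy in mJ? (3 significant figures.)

1.05 mJ

Directly: E = ½CV².
C = 3680 μF = 0.003680 F; V = 755 mV = 0.7550 V.
E = 0.001049 J
0.001049 J × (1 mJ / 0.001000 J) = 1.049 mJ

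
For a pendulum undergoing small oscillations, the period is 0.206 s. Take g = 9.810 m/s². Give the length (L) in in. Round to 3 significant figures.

Solving T = 2π√(L/g) for L: L = g·(T/2π)².
T = 0.206 s; g = 9.810 m/s².
L = 0.01054 m
0.01054 m × (1 in / 0.02540 m) = 0.4152 in

0.415 in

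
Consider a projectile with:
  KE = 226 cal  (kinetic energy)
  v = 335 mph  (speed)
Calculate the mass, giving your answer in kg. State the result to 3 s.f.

Rearranging KE = ½mv² for m: m = 2·KE/v².
KE = 226 cal = 945.6 J; v = 335 mph = 149.8 m/s.
m = 0.08432 kg

0.0843 kg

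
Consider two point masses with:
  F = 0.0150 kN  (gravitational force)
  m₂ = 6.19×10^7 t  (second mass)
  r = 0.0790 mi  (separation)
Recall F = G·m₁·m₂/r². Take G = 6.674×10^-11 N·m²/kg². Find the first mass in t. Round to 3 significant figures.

Solving F = G·m₁·m₂/r² for m₁: m₁ = F·r²/(G·m₂).
F = 0.0150 kN = 15.00 N; m₂ = 6.19×10^7 t = 6.190×10^10 kg; r = 0.0790 mi = 127.1 m; G = 6.674×10^-11 N·m²/kg².
m₁ = 58690 kg
58690 kg × (1 t / 1000 kg) = 58.69 t

58.7 t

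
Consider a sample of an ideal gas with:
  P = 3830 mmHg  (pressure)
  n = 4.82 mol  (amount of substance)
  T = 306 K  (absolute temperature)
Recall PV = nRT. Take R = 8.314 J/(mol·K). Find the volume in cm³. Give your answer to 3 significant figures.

24000 cm³

From the ideal-gas law: V = nRT/P.
P = 3830 mmHg = 5.106×10^5 Pa; n = 4.82 mol; T = 306 K; R = 8.314 J/(mol·K).
V = 0.02401 m³
0.02401 m³ × (1 cm³ / 1.000×10^-6 m³) = 24015 cm³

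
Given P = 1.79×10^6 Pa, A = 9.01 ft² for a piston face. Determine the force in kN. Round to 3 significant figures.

Solving P = F/A for F: F = P·A.
P = 1.79×10^6 Pa; A = 9.01 ft² = 0.8371 m².
F = 1.498×10^6 N
1.498×10^6 N × (1 kN / 1000 N) = 1498 kN

1500 kN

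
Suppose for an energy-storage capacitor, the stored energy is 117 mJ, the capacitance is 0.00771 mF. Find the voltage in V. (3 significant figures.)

174 V

Solving E = ½C·V² for V: V = √(2E/C).
E = 117 mJ = 0.1170 J; C = 0.00771 mF = 7.710×10^-6 F.
V = 174.2 V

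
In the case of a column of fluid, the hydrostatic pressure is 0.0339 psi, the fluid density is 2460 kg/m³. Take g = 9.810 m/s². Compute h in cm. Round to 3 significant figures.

Rearranging: h = P/(ρ·g).
P = 0.0339 psi = 233.7 Pa; ρ = 2460 kg/m³; g = 9.810 m/s².
h = 0.009685 m
0.009685 m × (1 cm / 0.01000 m) = 0.9685 cm

0.969 cm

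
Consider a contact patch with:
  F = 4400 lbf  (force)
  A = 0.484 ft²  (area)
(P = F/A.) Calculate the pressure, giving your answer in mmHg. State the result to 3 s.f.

3260 mmHg

P is given directly by: P = F/A.
F = 4400 lbf = 19572 N; A = 0.484 ft² = 0.04497 m².
P = 4.353×10^5 Pa  (the unit combination reduces to kg/(m·s²) = Pa)
4.353×10^5 Pa × (1 mmHg / 133.3 Pa) = 3265 mmHg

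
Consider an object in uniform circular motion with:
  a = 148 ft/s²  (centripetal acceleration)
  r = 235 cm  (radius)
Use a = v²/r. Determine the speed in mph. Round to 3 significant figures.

Solving a = v²/r for v: v = √(a·r).
a = 148 ft/s² = 45.11 m/s²; r = 235 cm = 2.350 m.
v = 10.30 m/s
10.30 m/s × (1 mph / 0.4470 m/s) = 23.03 mph

23.0 mph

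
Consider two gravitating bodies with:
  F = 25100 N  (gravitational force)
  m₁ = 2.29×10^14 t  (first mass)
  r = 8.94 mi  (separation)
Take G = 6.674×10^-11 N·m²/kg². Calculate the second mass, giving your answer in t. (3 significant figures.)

340 t

From Newton's law of gravitation: m₂ = F·r²/(G·m₁).
F = 25100 N; m₁ = 2.29×10^14 t = 2.290×10^17 kg; r = 8.94 mi = 14388 m; G = 6.674×10^-11 N·m²/kg².
m₂ = 3.400×10^5 kg
3.400×10^5 kg × (1 t / 1000 kg) = 340.0 t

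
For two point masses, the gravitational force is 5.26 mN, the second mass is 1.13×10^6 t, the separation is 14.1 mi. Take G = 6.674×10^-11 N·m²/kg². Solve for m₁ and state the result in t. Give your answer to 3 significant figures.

From Newton's law of gravitation: m₁ = F·r²/(G·m₂).
F = 5.26 mN = 0.005260 N; m₂ = 1.13×10^6 t = 1.130×10^9 kg; r = 14.1 mi = 22692 m; G = 6.674×10^-11 N·m²/kg².
m₁ = 3.591×10^7 kg
3.591×10^7 kg × (1 t / 1000 kg) = 35913 t

35900 t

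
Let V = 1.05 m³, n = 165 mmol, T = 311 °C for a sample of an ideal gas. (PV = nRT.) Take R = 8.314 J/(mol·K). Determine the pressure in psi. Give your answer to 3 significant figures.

From the ideal-gas law: P = nRT/V.
V = 1.05 m³; n = 165 mmol = 0.1650 mol; T = 311 °C = 584.1 K; R = 8.314 J/(mol·K).
P = 763.2 Pa
763.2 Pa × (1 psi / 6895 Pa) = 0.1107 psi

0.111 psi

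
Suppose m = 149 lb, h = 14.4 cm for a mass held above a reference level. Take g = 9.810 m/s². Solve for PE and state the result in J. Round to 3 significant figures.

95.5 J

Directly: PE = mgh.
m = 149 lb = 67.59 kg; h = 14.4 cm = 0.1440 m; g = 9.810 m/s².
PE = 95.47 J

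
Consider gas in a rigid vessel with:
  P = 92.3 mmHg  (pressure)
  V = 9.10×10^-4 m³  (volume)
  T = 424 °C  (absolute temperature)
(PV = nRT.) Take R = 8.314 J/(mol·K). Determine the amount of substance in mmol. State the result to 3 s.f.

Rearranging PV = nRT for n: n = PV/(RT).
P = 92.3 mmHg = 12306 Pa; V = 9.10×10^-4 m³; T = 424 °C = 697.1 K; R = 8.314 J/(mol·K).
n = 0.001932 mol
0.001932 mol × (1 mmol / 0.001000 mol) = 1.932 mmol

1.93 mmol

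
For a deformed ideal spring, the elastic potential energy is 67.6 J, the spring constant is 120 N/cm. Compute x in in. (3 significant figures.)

Solving U = ½k·x² for x: x = √(2U/k).
U = 67.6 J; k = 120 N/cm = 12000 N/m.
x = 0.1061 m
0.1061 m × (1 in / 0.02540 m) = 4.179 in

4.18 in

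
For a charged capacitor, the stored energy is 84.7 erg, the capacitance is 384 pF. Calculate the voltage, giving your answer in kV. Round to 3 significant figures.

Rearranging E = ½C·V² for V: V = √(2E/C).
E = 84.7 erg = 8.470×10^-6 J; C = 384 pF = 3.840×10^-10 F.
V = 210.0 V  (the unit combination reduces to kg·m²/(A·s³) = V)
210.0 V × (1 kV / 1000 V) = 0.2100 kV

0.210 kV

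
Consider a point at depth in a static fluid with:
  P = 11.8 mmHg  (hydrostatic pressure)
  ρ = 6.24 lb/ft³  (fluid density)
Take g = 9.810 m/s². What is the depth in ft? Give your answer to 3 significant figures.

5.26 ft

Rearranging P = ρ·g·h for h: h = P/(ρ·g).
P = 11.8 mmHg = 1573 Pa; ρ = 6.24 lb/ft³ = 99.96 kg/m³; g = 9.810 m/s².
h = 1.604 m
1.604 m × (1 ft / 0.3048 m) = 5.264 ft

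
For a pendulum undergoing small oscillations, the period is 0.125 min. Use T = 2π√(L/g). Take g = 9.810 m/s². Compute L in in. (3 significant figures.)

Rearranging T = 2π√(L/g) for L: L = g·(T/2π)².
T = 0.125 min = 7.500 s; g = 9.810 m/s².
L = 13.98 m
13.98 m × (1 in / 0.02540 m) = 550.3 in

550 in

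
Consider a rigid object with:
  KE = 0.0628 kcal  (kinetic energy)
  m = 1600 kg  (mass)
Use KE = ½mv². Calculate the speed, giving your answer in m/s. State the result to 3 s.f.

Solving KE = ½mv² for v: v = √(2·KE/m).
KE = 0.0628 kcal = 262.8 J; m = 1600 kg.
v = 0.5731 m/s

0.573 m/s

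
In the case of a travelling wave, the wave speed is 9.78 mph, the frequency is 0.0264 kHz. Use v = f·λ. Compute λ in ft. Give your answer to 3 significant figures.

Rearranging v = f·λ for λ: λ = v/f.
v = 9.78 mph = 4.372 m/s; f = 0.0264 kHz = 26.40 Hz.
λ = 0.1656 m
0.1656 m × (1 ft / 0.3048 m) = 0.5433 ft

0.543 ft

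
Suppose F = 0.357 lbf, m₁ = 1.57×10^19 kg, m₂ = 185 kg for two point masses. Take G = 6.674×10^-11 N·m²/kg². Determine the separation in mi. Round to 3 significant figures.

From Newton's law of gravitation: r = √(G·m₁m₂/F).
F = 0.357 lbf = 1.588 N; m₁ = 1.57×10^19 kg; m₂ = 185 kg; G = 6.674×10^-11 N·m²/kg².
r = 3.494×10^5 m
3.494×10^5 m × (1 mi / 1609 m) = 217.1 mi

217 mi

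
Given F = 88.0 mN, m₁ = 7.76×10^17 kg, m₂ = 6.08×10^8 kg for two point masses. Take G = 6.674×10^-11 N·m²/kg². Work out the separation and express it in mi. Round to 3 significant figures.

Rearranging F = G·m₁·m₂/r² for r: r = √(G·m₁m₂/F).
F = 88.0 mN = 0.08800 N; m₁ = 7.76×10^17 kg; m₂ = 6.08×10^8 kg; G = 6.674×10^-11 N·m²/kg².
r = 5.982×10^8 m
5.982×10^8 m × (1 mi / 1609 m) = 3.717×10^5 mi

3.72×10^5 mi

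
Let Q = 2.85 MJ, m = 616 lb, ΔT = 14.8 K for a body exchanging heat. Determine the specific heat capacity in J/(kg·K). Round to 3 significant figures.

689 J/(kg·K)

Solving Q = m·c·ΔT for c: c = Q/(m·ΔT).
Q = 2.85 MJ = 2.850×10^6 J; m = 616 lb = 279.4 kg; ΔT = 14.8 K.
c = 689.2 J/(kg·K)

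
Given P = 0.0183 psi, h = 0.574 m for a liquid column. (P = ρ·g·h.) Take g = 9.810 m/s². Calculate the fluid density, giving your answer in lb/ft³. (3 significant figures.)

1.40 lb/ft³

Rearranging: ρ = P/(g·h).
P = 0.0183 psi = 126.2 Pa; h = 0.574 m; g = 9.810 m/s².
ρ = 22.41 kg/m³
22.41 kg/m³ × (1 lb/ft³ / 16.02 kg/m³) = 1.399 lb/ft³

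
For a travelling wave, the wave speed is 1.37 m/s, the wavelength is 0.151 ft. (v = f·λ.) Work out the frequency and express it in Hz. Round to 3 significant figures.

29.8 Hz

Solving v = f·λ for f: f = v/λ.
v = 1.37 m/s; λ = 0.151 ft = 0.04602 m.
f = 29.77 Hz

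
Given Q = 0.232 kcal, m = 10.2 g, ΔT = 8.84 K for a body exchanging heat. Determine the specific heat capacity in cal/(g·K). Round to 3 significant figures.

Rearranging: c = Q/(m·ΔT).
Q = 0.232 kcal = 970.7 J; m = 10.2 g = 0.01020 kg; ΔT = 8.84 K.
c = 10765 J/(kg·K)
10765 J/(kg·K) × (1 cal/(g·K) / 4184 J/(kg·K)) = 2.573 cal/(g·K)

2.57 cal/(g·K)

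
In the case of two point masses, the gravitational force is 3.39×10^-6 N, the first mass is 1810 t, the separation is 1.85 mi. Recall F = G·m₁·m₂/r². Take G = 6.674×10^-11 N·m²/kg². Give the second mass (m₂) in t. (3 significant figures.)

249 t

Rearranging F = G·m₁·m₂/r² for m₂: m₂ = F·r²/(G·m₁).
F = 3.39×10^-6 N; m₁ = 1810 t = 1.810×10^6 kg; r = 1.85 mi = 2977 m; G = 6.674×10^-11 N·m²/kg².
m₂ = 2.488×10^5 kg
2.488×10^5 kg × (1 t / 1000 kg) = 248.8 t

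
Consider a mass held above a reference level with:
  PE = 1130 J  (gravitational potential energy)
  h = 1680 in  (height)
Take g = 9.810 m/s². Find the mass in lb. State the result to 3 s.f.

5.95 lb

Solving PE = m·g·h for m: m = PE/(g·h).
PE = 1130 J; h = 1680 in = 42.67 m; g = 9.810 m/s².
m = 2.699 kg
2.699 kg × (1 lb / 0.4536 kg) = 5.951 lb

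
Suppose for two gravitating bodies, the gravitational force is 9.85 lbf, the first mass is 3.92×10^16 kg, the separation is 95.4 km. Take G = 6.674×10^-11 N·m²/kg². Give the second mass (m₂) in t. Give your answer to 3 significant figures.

From Newton's law of gravitation: m₂ = F·r²/(G·m₁).
F = 9.85 lbf = 43.81 N; m₁ = 3.92×10^16 kg; r = 95.4 km = 95400 m; G = 6.674×10^-11 N·m²/kg².
m₂ = 1.524×10^5 kg
1.524×10^5 kg × (1 t / 1000 kg) = 152.4 t

152 t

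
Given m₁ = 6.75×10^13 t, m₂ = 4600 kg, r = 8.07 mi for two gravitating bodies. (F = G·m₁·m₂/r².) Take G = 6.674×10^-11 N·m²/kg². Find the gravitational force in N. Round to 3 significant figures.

F is given directly by: F = Gm₁m₂/r².
m₁ = 6.75×10^13 t = 6.750×10^16 kg; m₂ = 4600 kg; r = 8.07 mi = 12987 m; G = 6.674×10^-11 N·m²/kg².
F = 122.9 N  (the unit combination reduces to kg·m/s² = N)

123 N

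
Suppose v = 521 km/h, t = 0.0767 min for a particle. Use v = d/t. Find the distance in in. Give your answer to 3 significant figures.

Solving v = d/t for d: d = v·t.
v = 521 km/h = 144.7 m/s; t = 0.0767 min = 4.602 s.
d = 666.0 m
666.0 m × (1 in / 0.02540 m) = 26221 in

26200 in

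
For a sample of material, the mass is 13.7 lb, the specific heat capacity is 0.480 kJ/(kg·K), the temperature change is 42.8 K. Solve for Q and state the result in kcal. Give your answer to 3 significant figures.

Q is given directly by: Q = mcΔT.
m = 13.7 lb = 6.214 kg; c = 0.480 kJ/(kg·K) = 480.0 J/(kg·K); ΔT = 42.8 K.
Q = 1.277×10^5 J  (the unit combination reduces to kg·m²/s² = J)
1.277×10^5 J × (1 kcal / 4184 J) = 30.51 kcal

30.5 kcal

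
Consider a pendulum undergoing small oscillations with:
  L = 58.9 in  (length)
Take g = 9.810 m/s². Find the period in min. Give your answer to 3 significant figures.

0.0409 min

Directly: T = 2π√(L/g).
L = 58.9 in = 1.496 m; g = 9.810 m/s².
T = 2.454 s
2.454 s × (1 min / 60.00 s) = 0.04089 min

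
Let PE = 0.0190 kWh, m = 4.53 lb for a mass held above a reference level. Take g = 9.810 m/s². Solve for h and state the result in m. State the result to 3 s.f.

Rearranging PE = m·g·h for h: h = PE/(m·g).
PE = 0.0190 kWh = 68400 J; m = 4.53 lb = 2.055 kg; g = 9.810 m/s².
h = 3393 m

3390 m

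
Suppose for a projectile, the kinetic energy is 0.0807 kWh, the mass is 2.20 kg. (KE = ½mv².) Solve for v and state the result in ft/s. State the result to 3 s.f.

1690 ft/s

Rearranging: v = √(2·KE/m).
KE = 0.0807 kWh = 2.905×10^5 J; m = 2.20 kg.
v = 513.9 m/s
513.9 m/s × (1 ft/s / 0.3048 m/s) = 1686 ft/s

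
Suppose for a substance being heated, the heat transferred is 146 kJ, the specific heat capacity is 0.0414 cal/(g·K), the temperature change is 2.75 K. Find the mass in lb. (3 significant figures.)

676 lb

Solving Q = m·c·ΔT for m: m = Q/(c·ΔT).
Q = 146 kJ = 1.460×10^5 J; c = 0.0414 cal/(g·K) = 173.2 J/(kg·K); ΔT = 2.75 K.
m = 306.5 kg
306.5 kg × (1 lb / 0.4536 kg) = 675.7 lb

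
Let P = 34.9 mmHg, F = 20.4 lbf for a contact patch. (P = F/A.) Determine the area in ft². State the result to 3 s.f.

Rearranging: A = F/P.
P = 34.9 mmHg = 4653 Pa; F = 20.4 lbf = 90.74 N.
A = 0.01950 m²
0.01950 m² × (1 ft² / 0.09290 m²) = 0.2099 ft²

0.210 ft²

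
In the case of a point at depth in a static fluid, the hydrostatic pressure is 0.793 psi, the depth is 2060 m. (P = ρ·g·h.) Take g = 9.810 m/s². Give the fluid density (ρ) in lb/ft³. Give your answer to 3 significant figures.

0.0169 lb/ft³

Solving P = ρ·g·h for ρ: ρ = P/(g·h).
P = 0.793 psi = 5468 Pa; h = 2060 m; g = 9.810 m/s².
ρ = 0.2706 kg/m³
0.2706 kg/m³ × (1 lb/ft³ / 16.02 kg/m³) = 0.01689 lb/ft³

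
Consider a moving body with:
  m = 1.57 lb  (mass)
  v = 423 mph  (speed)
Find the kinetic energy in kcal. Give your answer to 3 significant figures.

3.04 kcal

Directly: KE = ½mv².
m = 1.57 lb = 0.7121 kg; v = 423 mph = 189.1 m/s.
KE = 12732 J
12732 J × (1 kcal / 4184 J) = 3.043 kcal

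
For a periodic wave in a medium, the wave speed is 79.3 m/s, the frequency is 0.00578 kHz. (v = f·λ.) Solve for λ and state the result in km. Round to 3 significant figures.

Solving v = f·λ for λ: λ = v/f.
v = 79.3 m/s; f = 0.00578 kHz = 5.780 Hz.
λ = 13.72 m
13.72 m × (1 km / 1000 m) = 0.01372 km

0.0137 km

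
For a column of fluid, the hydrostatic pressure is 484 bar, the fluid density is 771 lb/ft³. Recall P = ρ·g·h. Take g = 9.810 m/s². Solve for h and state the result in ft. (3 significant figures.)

1310 ft

Solving P = ρ·g·h for h: h = P/(ρ·g).
P = 484 bar = 4.840×10^7 Pa; ρ = 771 lb/ft³ = 12350 kg/m³; g = 9.810 m/s².
h = 399.5 m
399.5 m × (1 ft / 0.3048 m) = 1311 ft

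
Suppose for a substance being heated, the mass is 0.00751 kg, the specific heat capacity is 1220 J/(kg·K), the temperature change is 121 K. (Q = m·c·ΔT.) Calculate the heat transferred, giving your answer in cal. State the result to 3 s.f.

265 cal

Q is given directly by: Q = mcΔT.
m = 0.00751 kg; c = 1220 J/(kg·K); ΔT = 121 K.
Q = 1109 J  (the unit combination reduces to kg·m²/s² = J)
1109 J × (1 cal / 4.184 J) = 265.0 cal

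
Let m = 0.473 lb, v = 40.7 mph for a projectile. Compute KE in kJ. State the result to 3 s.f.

KE is given directly by: KE = ½mv².
m = 0.473 lb = 0.2145 kg; v = 40.7 mph = 18.19 m/s.
KE = 35.51 J  (the unit combination reduces to kg·m²/s² = J)
35.51 J × (1 kJ / 1000 J) = 0.03551 kJ

0.0355 kJ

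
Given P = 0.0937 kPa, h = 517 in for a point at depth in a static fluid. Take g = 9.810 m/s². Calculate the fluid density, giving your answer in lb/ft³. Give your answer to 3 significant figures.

Solving P = ρ·g·h for ρ: ρ = P/(g·h).
P = 0.0937 kPa = 93.70 Pa; h = 517 in = 13.13 m; g = 9.810 m/s².
ρ = 0.7274 kg/m³
0.7274 kg/m³ × (1 lb/ft³ / 16.02 kg/m³) = 0.04541 lb/ft³

0.0454 lb/ft³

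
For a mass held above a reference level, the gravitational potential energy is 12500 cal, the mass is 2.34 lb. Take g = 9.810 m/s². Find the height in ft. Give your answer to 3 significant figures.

Solving PE = m·g·h for h: h = PE/(m·g).
PE = 12500 cal = 52300 J; m = 2.34 lb = 1.061 kg; g = 9.810 m/s².
h = 5023 m
5023 m × (1 ft / 0.3048 m) = 16479 ft

16500 ft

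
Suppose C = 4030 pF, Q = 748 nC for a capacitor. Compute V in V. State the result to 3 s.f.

186 V

Rearranging C = Q/V for V: V = Q/C.
C = 4030 pF = 4.030×10^-9 F; Q = 748 nC = 7.480×10^-7 C.
V = 185.6 V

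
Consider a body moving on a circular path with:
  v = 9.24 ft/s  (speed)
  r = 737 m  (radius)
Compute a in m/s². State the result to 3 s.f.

0.0108 m/s²

Directly: a = v²/r.
v = 9.24 ft/s = 2.816 m/s; r = 737 m.
a = 0.01076 m/s²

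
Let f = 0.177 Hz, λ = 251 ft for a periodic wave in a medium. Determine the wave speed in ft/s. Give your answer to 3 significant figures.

44.4 ft/s

Directly: v = fλ.
f = 0.177 Hz; λ = 251 ft = 76.50 m.
v = 13.54 m/s
13.54 m/s × (1 ft/s / 0.3048 m/s) = 44.43 ft/s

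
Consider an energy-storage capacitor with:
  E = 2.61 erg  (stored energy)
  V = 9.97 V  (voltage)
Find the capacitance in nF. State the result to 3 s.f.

5.25 nF

Rearranging E = ½C·V² for C: C = 2E/V².
E = 2.61 erg = 2.610×10^-7 J; V = 9.97 V.
C = 5.251×10^-9 F
5.251×10^-9 F × (1 nF / 1.000×10^-9 F) = 5.251 nF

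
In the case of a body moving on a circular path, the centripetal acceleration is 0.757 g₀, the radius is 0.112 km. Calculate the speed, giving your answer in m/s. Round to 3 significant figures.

28.8 m/s

Solving a = v²/r for v: v = √(a·r).
a = 0.757 g₀ = 7.424 m/s²; r = 0.112 km = 112.0 m.
v = 28.83 m/s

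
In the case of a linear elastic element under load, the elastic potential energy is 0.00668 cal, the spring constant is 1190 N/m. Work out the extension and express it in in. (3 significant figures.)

Solving U = ½k·x² for x: x = √(2U/k).
U = 0.00668 cal = 0.02795 J; k = 1190 N/m.
x = 0.006854 m
0.006854 m × (1 in / 0.02540 m) = 0.2698 in

0.270 in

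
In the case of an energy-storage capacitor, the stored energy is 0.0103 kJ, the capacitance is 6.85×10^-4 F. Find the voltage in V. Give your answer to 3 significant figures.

Rearranging: V = √(2E/C).
E = 0.0103 kJ = 10.30 J; C = 6.85×10^-4 F.
V = 173.4 V

173 V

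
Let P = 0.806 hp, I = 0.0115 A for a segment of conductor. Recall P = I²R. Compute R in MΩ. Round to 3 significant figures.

Solving P = I²R for R: R = P/I².
P = 0.806 hp = 601.0 W; I = 0.0115 A.
R = 4.545×10^6 Ω
4.545×10^6 Ω × (1 MΩ / 1.000×10^6 Ω) = 4.545 MΩ

4.54 MΩ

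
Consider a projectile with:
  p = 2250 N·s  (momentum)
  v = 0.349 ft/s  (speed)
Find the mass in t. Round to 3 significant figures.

Solving p = m·v for m: m = p/v.
p = 2250 N·s = 2250 kg·m/s; v = 0.349 ft/s = 0.1064 m/s.
m = 21152 kg
21152 kg × (1 t / 1000 kg) = 21.15 t

21.2 t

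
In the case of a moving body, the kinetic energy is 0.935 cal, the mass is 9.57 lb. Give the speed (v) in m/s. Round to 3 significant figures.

1.34 m/s

Solving KE = ½mv² for v: v = √(2·KE/m).
KE = 0.935 cal = 3.912 J; m = 9.57 lb = 4.341 kg.
v = 1.343 m/s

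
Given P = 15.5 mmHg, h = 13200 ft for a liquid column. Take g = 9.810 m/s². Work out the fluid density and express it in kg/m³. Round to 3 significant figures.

0.0524 kg/m³

Solving P = ρ·g·h for ρ: ρ = P/(g·h).
P = 15.5 mmHg = 2066 Pa; h = 13200 ft = 4023 m; g = 9.810 m/s².
ρ = 0.05236 kg/m³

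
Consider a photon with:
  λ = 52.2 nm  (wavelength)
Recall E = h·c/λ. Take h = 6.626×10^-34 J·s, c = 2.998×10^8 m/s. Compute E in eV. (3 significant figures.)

23.8 eV

Directly: E = hc/λ.
λ = 52.2 nm = 5.220×10^-8 m; h = 6.626×10^-34 J·s; c = 2.998×10^8 m/s.
E = 3.806×10^-18 J  (the unit combination reduces to kg·m²/s² = J)
3.806×10^-18 J × (1 eV / 1.602×10^-19 J) = 23.75 eV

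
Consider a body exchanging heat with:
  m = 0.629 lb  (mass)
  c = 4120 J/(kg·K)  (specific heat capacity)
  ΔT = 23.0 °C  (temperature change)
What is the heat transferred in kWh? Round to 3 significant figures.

0.00751 kWh

Q is given directly by: Q = mcΔT.
m = 0.629 lb = 0.2853 kg; c = 4120 J/(kg·K); ΔT = 23.0 °C = 23.00 K.
Q = 27036 J
27036 J × (1 kWh / 3.600×10^6 J) = 0.007510 kWh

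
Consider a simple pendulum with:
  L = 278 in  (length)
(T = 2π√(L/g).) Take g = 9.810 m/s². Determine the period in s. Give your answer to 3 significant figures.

5.33 s

T is given directly by: T = 2π√(L/g).
L = 278 in = 7.061 m; g = 9.810 m/s².
T = 5.331 s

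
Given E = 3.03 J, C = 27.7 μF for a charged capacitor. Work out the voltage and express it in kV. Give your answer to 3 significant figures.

0.468 kV

Solving E = ½C·V² for V: V = √(2E/C).
E = 3.03 J; C = 27.7 μF = 2.770×10^-5 F.
V = 467.7 V  (the unit combination reduces to kg·m²/(A·s³) = V)
467.7 V × (1 kV / 1000 V) = 0.4677 kV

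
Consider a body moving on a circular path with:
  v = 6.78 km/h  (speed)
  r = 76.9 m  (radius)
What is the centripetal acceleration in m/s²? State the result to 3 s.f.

Directly: a = v²/r.
v = 6.78 km/h = 1.883 m/s; r = 76.9 m.
a = 0.04612 m/s²

0.0461 m/s²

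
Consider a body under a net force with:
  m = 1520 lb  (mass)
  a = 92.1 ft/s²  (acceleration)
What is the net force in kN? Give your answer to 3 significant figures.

19.4 kN

Directly: F = m·a.
m = 1520 lb = 689.5 kg; a = 92.1 ft/s² = 28.07 m/s².
F = 19355 N
19355 N × (1 kN / 1000 N) = 19.35 kN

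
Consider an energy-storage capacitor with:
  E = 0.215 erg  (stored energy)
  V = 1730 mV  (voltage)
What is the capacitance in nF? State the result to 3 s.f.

Rearranging E = ½C·V² for C: C = 2E/V².
E = 0.215 erg = 2.150×10^-8 J; V = 1730 mV = 1.730 V.
C = 1.437×10^-8 F
1.437×10^-8 F × (1 nF / 1.000×10^-9 F) = 14.37 nF

14.4 nF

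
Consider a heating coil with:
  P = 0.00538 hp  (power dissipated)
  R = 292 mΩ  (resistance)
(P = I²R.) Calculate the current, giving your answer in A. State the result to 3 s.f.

3.71 A

Rearranging P = I²R for I: I = √(P/R).
P = 0.00538 hp = 4.012 W; R = 292 mΩ = 0.2920 Ω.
I = 3.707 A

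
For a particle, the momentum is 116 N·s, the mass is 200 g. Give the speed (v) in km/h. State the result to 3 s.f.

Rearranging p = m·v for v: v = p/m.
p = 116 N·s = 116.0 kg·m/s; m = 200 g = 0.2000 kg.
v = 580.0 m/s
580.0 m/s × (1 km/h / 0.2778 m/s) = 2088 km/h

2090 km/h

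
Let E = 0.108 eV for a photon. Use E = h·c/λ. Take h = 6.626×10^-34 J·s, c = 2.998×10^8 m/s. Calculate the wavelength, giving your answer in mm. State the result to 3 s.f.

0.0115 mm

Solving E = h·c/λ for λ: λ = hc/E.
E = 0.108 eV = 1.730×10^-20 J; h = 6.626×10^-34 J·s; c = 2.998×10^8 m/s.
λ = 1.148×10^-5 m
1.148×10^-5 m × (1 mm / 0.001000 m) = 0.01148 mm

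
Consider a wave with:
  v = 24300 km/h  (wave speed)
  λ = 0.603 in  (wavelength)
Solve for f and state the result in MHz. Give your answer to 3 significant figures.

0.441 MHz

Rearranging v = f·λ for f: f = v/λ.
v = 24300 km/h = 6750 m/s; λ = 0.603 in = 0.01532 m.
f = 4.407×10^5 Hz
4.407×10^5 Hz × (1 MHz / 1.000×10^6 Hz) = 0.4407 MHz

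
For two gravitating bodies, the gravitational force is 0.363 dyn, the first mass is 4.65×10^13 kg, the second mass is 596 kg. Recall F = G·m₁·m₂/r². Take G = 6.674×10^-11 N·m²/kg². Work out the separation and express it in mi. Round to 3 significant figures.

From Newton's law of gravitation: r = √(G·m₁m₂/F).
F = 0.363 dyn = 3.630×10^-6 N; m₁ = 4.65×10^13 kg; m₂ = 596 kg; G = 6.674×10^-11 N·m²/kg².
r = 7.138×10^5 m
7.138×10^5 m × (1 mi / 1609 m) = 443.5 mi

444 mi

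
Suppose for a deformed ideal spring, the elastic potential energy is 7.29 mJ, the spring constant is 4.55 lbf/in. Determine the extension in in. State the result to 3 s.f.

Rearranging: x = √(2U/k).
U = 7.29 mJ = 0.007290 J; k = 4.55 lbf/in = 796.8 N/m.
x = 0.004278 m
0.004278 m × (1 in / 0.02540 m) = 0.1684 in

0.168 in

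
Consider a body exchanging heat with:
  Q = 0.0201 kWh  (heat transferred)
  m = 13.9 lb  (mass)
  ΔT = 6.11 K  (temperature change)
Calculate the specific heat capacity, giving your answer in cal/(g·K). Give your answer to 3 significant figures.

Solving Q = m·c·ΔT for c: c = Q/(m·ΔT).
Q = 0.0201 kWh = 72360 J; m = 13.9 lb = 6.305 kg; ΔT = 6.11 K.
c = 1878 J/(kg·K)
1878 J/(kg·K) × (1 cal/(g·K) / 4184 J/(kg·K)) = 0.4489 cal/(g·K)

0.449 cal/(g·K)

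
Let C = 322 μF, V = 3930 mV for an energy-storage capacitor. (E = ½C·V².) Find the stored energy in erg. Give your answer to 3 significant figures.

E is given directly by: E = ½CV².
C = 322 μF = 3.220×10^-4 F; V = 3930 mV = 3.930 V.
E = 0.002487 J
0.002487 J × (1 erg / 1.000×10^-7 J) = 24866 erg

24900 erg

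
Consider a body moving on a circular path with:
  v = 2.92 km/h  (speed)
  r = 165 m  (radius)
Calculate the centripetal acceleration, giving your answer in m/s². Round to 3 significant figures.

0.00399 m/s²

a is given directly by: a = v²/r.
v = 2.92 km/h = 0.8111 m/s; r = 165 m.
a = 0.003987 m/s²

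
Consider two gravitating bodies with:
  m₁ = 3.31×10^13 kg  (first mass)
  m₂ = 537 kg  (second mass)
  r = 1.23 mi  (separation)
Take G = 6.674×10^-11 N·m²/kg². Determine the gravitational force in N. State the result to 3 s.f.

0.303 N

From Newton's law of gravitation: F = Gm₁m₂/r².
m₁ = 3.31×10^13 kg; m₂ = 537 kg; r = 1.23 mi = 1979 m; G = 6.674×10^-11 N·m²/kg².
F = 0.3027 N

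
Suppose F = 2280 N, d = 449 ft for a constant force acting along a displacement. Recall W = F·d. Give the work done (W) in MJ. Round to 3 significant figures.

Directly: W = F·d.
F = 2280 N; d = 449 ft = 136.9 m.
W = 3.120×10^5 J
3.120×10^5 J × (1 MJ / 1.000×10^6 J) = 0.3120 MJ

0.312 MJ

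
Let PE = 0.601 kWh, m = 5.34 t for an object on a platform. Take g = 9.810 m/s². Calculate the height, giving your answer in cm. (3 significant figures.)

Solving PE = m·g·h for h: h = PE/(m·g).
PE = 0.601 kWh = 2.164×10^6 J; m = 5.34 t = 5340 kg; g = 9.810 m/s².
h = 41.30 m
41.30 m × (1 cm / 0.01000 m) = 4130 cm

4130 cm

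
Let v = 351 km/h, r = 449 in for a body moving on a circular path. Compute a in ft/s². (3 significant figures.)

2730 ft/s²

a is given directly by: a = v²/r.
v = 351 km/h = 97.50 m/s; r = 449 in = 11.40 m.
a = 833.5 m/s²
833.5 m/s² × (1 ft/s² / 0.3048 m/s²) = 2735 ft/s²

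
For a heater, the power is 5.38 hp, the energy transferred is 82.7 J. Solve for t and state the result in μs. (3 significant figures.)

Rearranging P = W/t for t: t = W/P.
P = 5.38 hp = 4012 W; W = 82.7 J.
t = 0.02061 s
0.02061 s × (1 μs / 1.000×10^-6 s) = 20614 μs

20600 μs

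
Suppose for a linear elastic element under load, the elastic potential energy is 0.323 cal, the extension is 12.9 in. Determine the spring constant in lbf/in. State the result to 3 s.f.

Rearranging: k = 2U/x².
U = 0.323 cal = 1.351 J; x = 12.9 in = 0.3277 m.
k = 25.18 N/m
25.18 N/m × (1 lbf/in / 175.1 N/m) = 0.1438 lbf/in

0.144 lbf/in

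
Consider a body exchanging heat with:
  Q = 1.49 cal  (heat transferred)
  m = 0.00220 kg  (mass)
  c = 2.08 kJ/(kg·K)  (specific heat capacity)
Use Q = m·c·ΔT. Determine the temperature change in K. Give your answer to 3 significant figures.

1.36 K

Rearranging: ΔT = Q/(m·c).
Q = 1.49 cal = 6.234 J; m = 0.00220 kg; c = 2.08 kJ/(kg·K) = 2080 J/(kg·K).
ΔT = 1.362 K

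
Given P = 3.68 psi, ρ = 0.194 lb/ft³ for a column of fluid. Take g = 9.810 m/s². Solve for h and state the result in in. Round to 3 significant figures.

32800 in

Rearranging: h = P/(ρ·g).
P = 3.68 psi = 25373 Pa; ρ = 0.194 lb/ft³ = 3.108 kg/m³; g = 9.810 m/s².
h = 832.3 m
832.3 m × (1 in / 0.02540 m) = 32767 in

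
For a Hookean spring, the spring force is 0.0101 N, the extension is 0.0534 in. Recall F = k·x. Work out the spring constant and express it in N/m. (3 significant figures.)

From Hooke's law: k = F/x.
F = 0.0101 N; x = 0.0534 in = 0.001356 m.
k = 7.446 N/m

7.45 N/m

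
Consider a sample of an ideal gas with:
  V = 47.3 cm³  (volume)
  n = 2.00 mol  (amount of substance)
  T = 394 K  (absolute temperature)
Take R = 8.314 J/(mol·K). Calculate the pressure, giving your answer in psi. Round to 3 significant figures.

20100 psi

P is given directly by: P = nRT/V.
V = 47.3 cm³ = 4.730×10^-5 m³; n = 2.00 mol; T = 394 K; R = 8.314 J/(mol·K).
P = 1.385×10^8 Pa
1.385×10^8 Pa × (1 psi / 6895 Pa) = 20089 psi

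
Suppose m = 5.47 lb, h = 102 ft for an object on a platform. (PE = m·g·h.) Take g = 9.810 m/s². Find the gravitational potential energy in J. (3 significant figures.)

757 J

Directly: PE = mgh.
m = 5.47 lb = 2.481 kg; h = 102 ft = 31.09 m; g = 9.810 m/s².
PE = 756.7 J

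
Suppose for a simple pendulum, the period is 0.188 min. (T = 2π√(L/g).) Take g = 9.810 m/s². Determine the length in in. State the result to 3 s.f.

1240 in

Rearranging: L = g·(T/2π)².
T = 0.188 min = 11.28 s; g = 9.810 m/s².
L = 31.62 m
31.62 m × (1 in / 0.02540 m) = 1245 in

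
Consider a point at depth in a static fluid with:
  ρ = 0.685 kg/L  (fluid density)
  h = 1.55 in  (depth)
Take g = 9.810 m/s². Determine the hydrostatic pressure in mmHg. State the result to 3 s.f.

1.98 mmHg

P is given directly by: P = ρgh.
ρ = 0.685 kg/L = 685.0 kg/m³; h = 1.55 in = 0.03937 m; g = 9.810 m/s².
P = 264.6 Pa
264.6 Pa × (1 mmHg / 133.3 Pa) = 1.984 mmHg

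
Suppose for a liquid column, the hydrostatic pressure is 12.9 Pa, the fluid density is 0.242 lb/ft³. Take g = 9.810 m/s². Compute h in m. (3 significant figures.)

0.339 m

Solving P = ρ·g·h for h: h = P/(ρ·g).
P = 12.9 Pa; ρ = 0.242 lb/ft³ = 3.876 kg/m³; g = 9.810 m/s².
h = 0.3392 m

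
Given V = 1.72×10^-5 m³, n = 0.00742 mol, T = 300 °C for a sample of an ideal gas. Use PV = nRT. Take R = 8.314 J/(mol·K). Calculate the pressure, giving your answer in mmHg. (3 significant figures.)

From the ideal-gas law: P = nRT/V.
V = 1.72×10^-5 m³; n = 0.00742 mol; T = 300 °C = 573.1 K; R = 8.314 J/(mol·K).
P = 2.056×10^6 Pa
2.056×10^6 Pa × (1 mmHg / 133.3 Pa) = 15419 mmHg

15400 mmHg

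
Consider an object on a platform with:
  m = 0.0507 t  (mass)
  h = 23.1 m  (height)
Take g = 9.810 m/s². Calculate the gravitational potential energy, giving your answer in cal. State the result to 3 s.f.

Directly: PE = mgh.
m = 0.0507 t = 50.70 kg; h = 23.1 m; g = 9.810 m/s².
PE = 11489 J
11489 J × (1 cal / 4.184 J) = 2746 cal

2750 cal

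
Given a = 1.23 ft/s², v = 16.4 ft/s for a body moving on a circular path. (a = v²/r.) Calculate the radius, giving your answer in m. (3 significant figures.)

Rearranging a = v²/r for r: r = v²/a.
a = 1.23 ft/s² = 0.3749 m/s²; v = 16.4 ft/s = 4.999 m/s.
r = 66.65 m

66.6 m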